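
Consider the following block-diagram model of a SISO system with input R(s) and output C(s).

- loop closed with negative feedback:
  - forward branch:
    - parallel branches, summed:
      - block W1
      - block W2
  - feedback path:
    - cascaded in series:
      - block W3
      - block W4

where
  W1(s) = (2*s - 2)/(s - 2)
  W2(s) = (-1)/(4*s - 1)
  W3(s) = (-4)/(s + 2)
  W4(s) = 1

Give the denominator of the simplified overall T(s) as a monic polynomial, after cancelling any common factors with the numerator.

1. parallel reduction of W1, W2; result (8*s^2 - 11*s + 4)/(4*s^2 - 9*s + 2)
2. combine W3, W4 in series; result (-4)/(s + 2)
3. apply the feedback formula to (W1+W2), (W3*W4); result (8*s^3 + 5*s^2 - 18*s + 8)/(4*s^3 - 33*s^2 + 28*s - 12)
No further cancellation is possible in the step-3 result, so that is T(s). Its denominator becomes monic after dividing by the leading coefficient 4.

Hence the answer: s^3 - 33*s^2/4 + 7*s - 3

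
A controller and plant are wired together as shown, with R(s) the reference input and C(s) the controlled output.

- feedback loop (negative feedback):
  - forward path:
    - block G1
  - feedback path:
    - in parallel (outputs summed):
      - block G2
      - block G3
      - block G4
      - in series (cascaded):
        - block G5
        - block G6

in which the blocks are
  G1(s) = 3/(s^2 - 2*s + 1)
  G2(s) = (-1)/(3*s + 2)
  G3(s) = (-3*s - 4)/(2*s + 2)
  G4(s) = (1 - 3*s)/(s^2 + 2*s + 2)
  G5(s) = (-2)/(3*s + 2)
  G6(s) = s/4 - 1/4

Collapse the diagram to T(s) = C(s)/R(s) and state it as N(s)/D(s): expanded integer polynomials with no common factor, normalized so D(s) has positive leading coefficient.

First reduce the diagram to T(s).

Step 1: cascade G5, G6: (1 - s)/(6*s + 4)
Step 2: combine G2, G3, G4, (G5*G6) in parallel: (-10*s^4 - 58*s^3 - 93*s^2 - 60*s - 14)/(6*s^4 + 22*s^3 + 36*s^2 + 28*s + 8)
Step 3: reduce the feedback loop with forward G1 and return (G2+G3+G4+(G5*G6)); the result is T(s) itself (integer coefficients, no common factor, positive leading denominator coefficient)

Answer: (18*s^4 + 66*s^3 + 108*s^2 + 84*s + 24)/(6*s^6 + 10*s^5 - 32*s^4 - 196*s^3 - 291*s^2 - 168*s - 34)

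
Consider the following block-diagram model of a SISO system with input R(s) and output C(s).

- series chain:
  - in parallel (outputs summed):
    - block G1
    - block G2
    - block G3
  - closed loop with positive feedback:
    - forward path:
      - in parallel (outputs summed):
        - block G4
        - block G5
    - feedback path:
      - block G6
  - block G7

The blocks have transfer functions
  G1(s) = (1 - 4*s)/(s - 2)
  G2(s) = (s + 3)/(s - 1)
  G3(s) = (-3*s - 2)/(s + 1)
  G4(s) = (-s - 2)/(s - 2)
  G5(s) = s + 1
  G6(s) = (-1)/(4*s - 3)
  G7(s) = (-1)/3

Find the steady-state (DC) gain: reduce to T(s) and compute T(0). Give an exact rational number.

Step 1: reduce the parallel group G1, G2, G3: (-6*s^3 + 10*s^2 - s - 11)/(s^3 - 2*s^2 - s + 2)
Step 2: combine G4, G5 in parallel: (s^2 - 2*s - 4)/(s - 2)
Step 3: collapse the loop ((G4+G5) forward, G6 return): (4*s^3 - 11*s^2 - 10*s + 12)/(5*s^2 - 13*s + 2)
Step 4: reduce the series chain (G1+G2+G3), [(G4+G5)/(1-(G4+G5)*G6)], G7: (24*s^6 - 106*s^5 + 54*s^4 + 205*s^3 - 251*s^2 - 98*s + 132)/(15*s^5 - 69*s^4 + 69*s^3 + 57*s^2 - 84*s + 12)
Step 4 gives the overall T(s). Then T(0) = 132/12 = 11.

Final answer: 11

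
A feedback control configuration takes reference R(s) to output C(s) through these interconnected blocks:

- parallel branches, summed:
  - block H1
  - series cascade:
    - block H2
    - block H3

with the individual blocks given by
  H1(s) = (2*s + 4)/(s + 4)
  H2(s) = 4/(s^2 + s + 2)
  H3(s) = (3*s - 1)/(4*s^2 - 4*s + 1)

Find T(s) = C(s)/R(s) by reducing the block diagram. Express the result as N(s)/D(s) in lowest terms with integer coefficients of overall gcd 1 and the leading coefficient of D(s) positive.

(1) combine H2, H3 in series; result (12*s - 4)/(4*s^4 + 5*s^2 - 7*s + 2)
(2) combine H1, (H2*H3) in parallel - this is the overall T(s), already in the required normalized form

Therefore the answer is (8*s^5 + 16*s^4 + 10*s^3 + 18*s^2 + 20*s - 8)/(4*s^5 + 16*s^4 + 5*s^3 + 13*s^2 - 26*s + 8).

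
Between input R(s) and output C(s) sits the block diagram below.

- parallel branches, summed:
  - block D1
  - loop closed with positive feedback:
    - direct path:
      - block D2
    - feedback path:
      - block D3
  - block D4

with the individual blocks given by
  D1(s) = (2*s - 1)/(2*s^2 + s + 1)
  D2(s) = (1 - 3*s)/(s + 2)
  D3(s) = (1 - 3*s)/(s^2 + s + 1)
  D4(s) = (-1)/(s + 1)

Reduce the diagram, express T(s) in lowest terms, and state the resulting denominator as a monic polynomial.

Step 1. reduce the feedback loop with forward D2 and return D3: (-3*s^3 - 2*s^2 - 2*s + 1)/(s^3 - 6*s^2 + 9*s + 1)
Step 2. sum the parallel branches D1, [D2/(1-D2*D3)], D4: (-6*s^6 - 13*s^5 - 16*s^4 - 13*s^3 + 9*s^2 - 18*s - 1)/(2*s^6 - 9*s^5 + 2*s^4 + 18*s^3 + 15*s^2 + 11*s + 1)
No further cancellation is possible in the step-2 result, so that is T(s). Its denominator becomes monic after dividing by the leading coefficient 2.

Therefore the answer is s^6 - 9*s^5/2 + s^4 + 9*s^3 + 15*s^2/2 + 11*s/2 + 1/2.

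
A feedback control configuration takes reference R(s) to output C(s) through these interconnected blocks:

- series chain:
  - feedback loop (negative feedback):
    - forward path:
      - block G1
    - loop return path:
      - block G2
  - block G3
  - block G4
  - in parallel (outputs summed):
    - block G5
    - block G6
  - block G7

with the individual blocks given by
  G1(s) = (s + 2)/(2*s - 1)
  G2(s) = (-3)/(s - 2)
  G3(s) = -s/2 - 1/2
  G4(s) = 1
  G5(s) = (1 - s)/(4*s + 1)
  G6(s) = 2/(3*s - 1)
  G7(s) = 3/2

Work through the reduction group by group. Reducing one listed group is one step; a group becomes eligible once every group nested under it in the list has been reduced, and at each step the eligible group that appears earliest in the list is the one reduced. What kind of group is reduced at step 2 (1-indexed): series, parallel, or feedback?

[1] collapse the loop (G1 forward, G2 return)
[2] parallel reduction of G5, G6
[3] combine [G1/(1+G1*G2)], G3, G4, (G5+G6), G7 in series
Step 2: parallel.

Final answer: parallel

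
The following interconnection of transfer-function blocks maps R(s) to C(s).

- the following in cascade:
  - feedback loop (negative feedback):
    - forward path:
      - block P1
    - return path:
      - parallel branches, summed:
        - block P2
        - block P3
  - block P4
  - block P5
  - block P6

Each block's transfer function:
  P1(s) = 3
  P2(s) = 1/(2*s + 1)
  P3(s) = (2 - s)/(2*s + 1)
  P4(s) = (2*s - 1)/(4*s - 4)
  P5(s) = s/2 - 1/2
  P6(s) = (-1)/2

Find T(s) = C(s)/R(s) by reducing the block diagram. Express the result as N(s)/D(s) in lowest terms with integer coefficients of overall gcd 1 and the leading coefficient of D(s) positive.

Answer: (12*s^2 - 3)/(16*s - 160)

Working:
(1) parallel reduction of P2, P3 = (3 - s)/(2*s + 1)
(2) apply the feedback formula to P1, (P2+P3) = (-6*s - 3)/(s - 10)
(3) series reduction of [P1/(1+P1*(P2+P3))], P4, P5, P6, giving the overall T(s)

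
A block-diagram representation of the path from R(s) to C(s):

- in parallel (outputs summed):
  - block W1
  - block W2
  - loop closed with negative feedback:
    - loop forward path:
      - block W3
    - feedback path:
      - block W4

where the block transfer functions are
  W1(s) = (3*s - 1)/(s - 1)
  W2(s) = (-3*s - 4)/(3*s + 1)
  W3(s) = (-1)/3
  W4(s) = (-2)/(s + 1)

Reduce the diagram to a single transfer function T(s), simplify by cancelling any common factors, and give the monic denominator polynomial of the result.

Reducing step by step:

Step 1 - close the feedback loop around W3, W4 gives (-s - 1)/(3*s + 5)
Step 2 - reduce the parallel group W1, W2, [W3/(1+W3*W4)] gives (15*s^3 + 26*s^2 + 7*s + 16)/(9*s^3 + 9*s^2 - 13*s - 5)
Step 2 gives the fully reduced T(s), with no common factor left to cancel. The denominator's leading coefficient is 9, so divide each of its coefficients by 9 to get the monic form.

Answer: s^3 + s^2 - 13*s/9 - 5/9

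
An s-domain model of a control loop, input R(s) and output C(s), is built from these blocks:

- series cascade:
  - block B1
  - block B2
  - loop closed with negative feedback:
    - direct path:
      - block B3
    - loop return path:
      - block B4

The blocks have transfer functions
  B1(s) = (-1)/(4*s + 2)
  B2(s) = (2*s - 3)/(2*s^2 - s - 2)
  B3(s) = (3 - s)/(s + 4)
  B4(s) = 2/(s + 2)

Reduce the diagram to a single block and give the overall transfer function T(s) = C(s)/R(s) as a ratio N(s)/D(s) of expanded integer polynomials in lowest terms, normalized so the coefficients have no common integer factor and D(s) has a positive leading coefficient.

(1) collapse the loop (B3 forward, B4 return) -> (-s^2 + s + 6)/(s^2 + 4*s + 14)
(2) series reduction of B1, B2, [B3/(1+B3*B4)] - this is the overall T(s), already in the required normalized form

Hence the answer: (2*s^3 - 5*s^2 - 9*s + 18)/(8*s^5 + 32*s^4 + 102*s^3 - 44*s^2 - 156*s - 56)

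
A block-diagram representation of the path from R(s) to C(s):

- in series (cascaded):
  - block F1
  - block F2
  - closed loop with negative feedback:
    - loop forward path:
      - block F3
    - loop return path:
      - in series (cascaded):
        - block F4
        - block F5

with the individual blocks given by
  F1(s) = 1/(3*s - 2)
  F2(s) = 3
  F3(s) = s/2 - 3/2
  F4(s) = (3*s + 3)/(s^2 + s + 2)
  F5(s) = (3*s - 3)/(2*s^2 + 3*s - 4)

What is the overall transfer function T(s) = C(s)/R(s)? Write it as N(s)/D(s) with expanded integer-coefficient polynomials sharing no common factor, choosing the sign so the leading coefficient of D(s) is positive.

Step 1: reduce the series chain F4, F5 gives (9*s^2 - 9)/(2*s^4 + 5*s^3 + 3*s^2 + 2*s - 8)
Step 2: apply the feedback formula to F3, (F4*F5) gives (2*s^5 - s^4 - 12*s^3 - 7*s^2 - 14*s + 24)/(4*s^4 + 19*s^3 - 21*s^2 - 5*s + 11)
Step 3: reduce the series chain F1, F2, [F3/(1+F3*(F4*F5))]: this yields T(s), and no further normalization is needed

Answer: (6*s^5 - 3*s^4 - 36*s^3 - 21*s^2 - 42*s + 72)/(12*s^5 + 49*s^4 - 101*s^3 + 27*s^2 + 43*s - 22)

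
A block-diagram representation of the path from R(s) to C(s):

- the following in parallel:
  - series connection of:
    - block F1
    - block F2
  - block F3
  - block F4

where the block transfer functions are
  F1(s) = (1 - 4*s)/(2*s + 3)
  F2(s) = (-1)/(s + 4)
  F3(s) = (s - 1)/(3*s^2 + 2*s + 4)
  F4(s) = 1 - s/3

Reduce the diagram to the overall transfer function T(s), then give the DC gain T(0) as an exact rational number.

The answer is 2/3.

Reasoning:
[1] multiply F1, F2 (series) = (4*s - 1)/(2*s^2 + 11*s + 12)
[2] reduce the parallel group (F1*F2), F3, F4 = (-6*s^5 - 19*s^4 + 87*s^3 + 172*s^2 + 201*s + 96)/(18*s^4 + 111*s^3 + 198*s^2 + 204*s + 144)
The step-2 result is T(s). Setting s = 0: T(0) = 96/144 = 2/3.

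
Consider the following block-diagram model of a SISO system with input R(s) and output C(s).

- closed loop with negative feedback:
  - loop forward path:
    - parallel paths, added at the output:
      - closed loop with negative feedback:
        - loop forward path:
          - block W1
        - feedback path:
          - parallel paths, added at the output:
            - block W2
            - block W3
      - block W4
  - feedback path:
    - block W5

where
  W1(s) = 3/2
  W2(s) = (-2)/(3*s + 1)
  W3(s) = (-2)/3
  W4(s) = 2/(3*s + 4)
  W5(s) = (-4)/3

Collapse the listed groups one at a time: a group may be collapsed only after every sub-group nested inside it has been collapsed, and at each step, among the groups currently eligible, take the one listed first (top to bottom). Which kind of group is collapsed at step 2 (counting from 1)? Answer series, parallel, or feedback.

Answer: feedback

Working:
(1) parallel reduction of W2, W3
(2) apply the feedback formula to W1, (W2+W3)
(3) add [W1/(1+W1*(W2+W3))], W4 (parallel)
(4) close the feedback loop around ([W1/(1+W1*(W2+W3))]+W4), W5
So the answer for step 2 is feedback.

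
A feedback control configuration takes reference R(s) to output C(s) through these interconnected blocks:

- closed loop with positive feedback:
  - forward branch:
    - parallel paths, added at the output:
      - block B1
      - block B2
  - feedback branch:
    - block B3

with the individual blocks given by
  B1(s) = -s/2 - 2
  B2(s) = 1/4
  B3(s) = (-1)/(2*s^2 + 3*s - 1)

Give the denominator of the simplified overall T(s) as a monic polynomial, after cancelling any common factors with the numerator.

First reduce the diagram to T(s).

(1) combine B1, B2 in parallel: -s/2 - 7/4
(2) reduce the feedback loop with forward (B1+B2) and return B3: (-4*s^3 - 20*s^2 - 19*s + 7)/(8*s^2 + 10*s - 11)
The result of step 2 is T(s) in lowest terms. Its denominator has leading coefficient 8; dividing the denominator through by 8 makes it monic.

Answer: s^2 + 5*s/4 - 11/8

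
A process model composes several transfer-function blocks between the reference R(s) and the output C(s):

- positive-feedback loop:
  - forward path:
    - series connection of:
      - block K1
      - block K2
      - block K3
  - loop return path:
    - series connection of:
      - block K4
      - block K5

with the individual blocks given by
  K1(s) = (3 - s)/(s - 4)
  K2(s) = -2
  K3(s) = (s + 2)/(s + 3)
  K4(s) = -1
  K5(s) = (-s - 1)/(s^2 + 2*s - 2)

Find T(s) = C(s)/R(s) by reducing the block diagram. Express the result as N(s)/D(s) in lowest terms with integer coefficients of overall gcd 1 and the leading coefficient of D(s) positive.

Step 1. multiply K1, K2, K3 (series) = (2*s^2 - 2*s - 12)/(s^2 - s - 12)
Step 2. cascade K4, K5 = (s + 1)/(s^2 + 2*s - 2)
Step 3. collapse the loop ((K1*K2*K3) forward, (K4*K5) return); the result is T(s) itself (integer coefficients, no common factor, positive leading denominator coefficient)

Hence the answer: (2*s^4 + 2*s^3 - 20*s^2 - 20*s + 24)/(s^4 - s^3 - 16*s^2 - 8*s + 36)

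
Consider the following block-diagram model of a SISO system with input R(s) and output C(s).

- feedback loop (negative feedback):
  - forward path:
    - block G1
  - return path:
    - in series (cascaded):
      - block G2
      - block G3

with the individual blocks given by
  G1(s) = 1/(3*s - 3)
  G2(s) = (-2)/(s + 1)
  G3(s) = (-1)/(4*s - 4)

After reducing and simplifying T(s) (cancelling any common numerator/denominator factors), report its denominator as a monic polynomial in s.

Step 1 - multiply G2, G3 (series) -> 1/(2*s^2 - 2)
Step 2 - reduce the feedback loop with forward G1 and return (G2*G3) -> (2*s^2 - 2)/(6*s^3 - 6*s^2 - 6*s + 7)
The result of step 2 is T(s) in lowest terms. Its denominator has leading coefficient 6; dividing the denominator through by 6 makes it monic.

Therefore the answer is s^3 - s^2 - s + 7/6.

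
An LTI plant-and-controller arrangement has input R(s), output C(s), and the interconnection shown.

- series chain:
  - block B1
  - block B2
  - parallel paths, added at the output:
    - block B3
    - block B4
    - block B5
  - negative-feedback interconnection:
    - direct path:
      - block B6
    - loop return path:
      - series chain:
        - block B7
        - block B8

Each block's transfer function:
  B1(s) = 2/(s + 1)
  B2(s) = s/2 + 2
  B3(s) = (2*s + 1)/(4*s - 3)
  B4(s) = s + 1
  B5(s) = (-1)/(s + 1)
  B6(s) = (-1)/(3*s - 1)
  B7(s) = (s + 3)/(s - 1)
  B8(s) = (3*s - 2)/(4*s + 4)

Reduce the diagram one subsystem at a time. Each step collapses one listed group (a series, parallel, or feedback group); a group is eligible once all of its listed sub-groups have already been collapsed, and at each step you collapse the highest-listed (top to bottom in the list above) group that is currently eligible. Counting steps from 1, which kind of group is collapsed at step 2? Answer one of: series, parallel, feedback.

Step 1 - reduce the parallel group B3, B4, B5
Step 2 - series reduction of B7, B8
Step 3 - close the feedback loop around B6, (B7*B8)
Step 4 - series reduction of B1, B2, (B3+B4+B5), [B6/(1+B6*(B7*B8))]
Step 2 collapses a series group.

Answer: series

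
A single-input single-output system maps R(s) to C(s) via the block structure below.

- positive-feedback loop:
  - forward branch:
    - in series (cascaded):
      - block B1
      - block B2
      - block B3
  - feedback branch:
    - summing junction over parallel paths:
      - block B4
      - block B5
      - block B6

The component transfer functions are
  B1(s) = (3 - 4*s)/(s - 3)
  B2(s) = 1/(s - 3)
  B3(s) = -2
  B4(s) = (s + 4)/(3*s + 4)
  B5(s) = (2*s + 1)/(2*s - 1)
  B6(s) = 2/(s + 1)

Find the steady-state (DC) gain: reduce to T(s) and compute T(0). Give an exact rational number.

Reducing step by step:

[1] combine B1, B2, B3 in series, giving (8*s - 6)/(s^2 - 6*s + 9)
[2] reduce the parallel group B4, B5, B6, giving (8*s^3 + 38*s^2 + 28*s - 8)/(6*s^3 + 11*s^2 + s - 4)
[3] close the feedback loop around (B1*B2*B3), (B4+B5+B6), giving (48*s^4 + 52*s^3 - 58*s^2 - 38*s + 24)/(6*s^5 - 89*s^4 - 267*s^3 + 93*s^2 + 265*s - 84)
That last expression is T(s); at s = 0 only the constant terms survive, so T(0) = 24/(-84) = -2/7.

Answer: -2/7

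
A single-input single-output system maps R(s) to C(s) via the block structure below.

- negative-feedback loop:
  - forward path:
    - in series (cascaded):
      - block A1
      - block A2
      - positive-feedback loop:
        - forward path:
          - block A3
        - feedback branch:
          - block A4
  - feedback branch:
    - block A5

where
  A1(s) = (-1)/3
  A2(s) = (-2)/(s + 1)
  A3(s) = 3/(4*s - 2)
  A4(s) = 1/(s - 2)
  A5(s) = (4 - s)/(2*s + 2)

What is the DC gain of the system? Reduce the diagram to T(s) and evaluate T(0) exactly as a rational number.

Step 1 - feedback reduction of A3, A4; result (3*s - 6)/(4*s^2 - 10*s + 1)
Step 2 - series reduction of A1, A2, [A3/(1-A3*A4)]; result (2*s - 4)/(4*s^3 - 6*s^2 - 9*s + 1)
Step 3 - reduce the feedback loop with forward (A1*A2*[A3/(1-A3*A4)]) and return A5; result (2*s^2 - 2*s - 4)/(4*s^4 - 2*s^3 - 16*s^2 - 2*s - 7)
Step 3 gives the overall T(s). Then T(0) = -4/(-7) = 4/7.

Therefore the answer is 4/7.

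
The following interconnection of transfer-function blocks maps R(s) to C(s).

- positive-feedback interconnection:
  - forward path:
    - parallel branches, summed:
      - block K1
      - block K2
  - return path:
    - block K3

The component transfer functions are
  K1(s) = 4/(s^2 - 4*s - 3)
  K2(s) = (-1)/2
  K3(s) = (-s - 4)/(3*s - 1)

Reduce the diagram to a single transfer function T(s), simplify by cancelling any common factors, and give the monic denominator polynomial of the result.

Reducing step by step:

Step 1: add K1, K2 (parallel), giving (-s^2 + 4*s + 11)/(2*s^2 - 8*s - 6)
Step 2: feedback reduction of (K1+K2), K3, giving (-3*s^3 + 13*s^2 + 29*s - 11)/(5*s^3 - 26*s^2 + 17*s + 50)
The result of step 2 is T(s) in lowest terms. Its denominator has leading coefficient 5; dividing the denominator through by 5 makes it monic.

Answer: s^3 - 26*s^2/5 + 17*s/5 + 10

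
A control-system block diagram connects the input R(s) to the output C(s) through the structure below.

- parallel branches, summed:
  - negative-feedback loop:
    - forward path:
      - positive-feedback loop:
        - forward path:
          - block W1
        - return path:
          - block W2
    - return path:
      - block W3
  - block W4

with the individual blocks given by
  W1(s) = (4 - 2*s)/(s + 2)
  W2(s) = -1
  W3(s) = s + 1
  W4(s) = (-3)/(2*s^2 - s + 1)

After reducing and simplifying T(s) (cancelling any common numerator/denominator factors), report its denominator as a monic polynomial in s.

First reduce the diagram to T(s).

[1] feedback reduction of W1, W2; result (2*s - 4)/(s - 6)
[2] apply the feedback formula to [W1/(1-W1*W2)], W3; result (2*s - 4)/(2*s^2 - s - 10)
[3] add [[W1/(1-W1*W2)]/(1+[W1/(1-W1*W2)]*W3)], W4 (parallel); result (4*s^3 - 16*s^2 + 9*s + 26)/(4*s^4 - 4*s^3 - 17*s^2 + 9*s - 10)
The result of step 3 is T(s) in lowest terms. Its denominator has leading coefficient 4; dividing the denominator through by 4 makes it monic.

Answer: s^4 - s^3 - 17*s^2/4 + 9*s/4 - 5/2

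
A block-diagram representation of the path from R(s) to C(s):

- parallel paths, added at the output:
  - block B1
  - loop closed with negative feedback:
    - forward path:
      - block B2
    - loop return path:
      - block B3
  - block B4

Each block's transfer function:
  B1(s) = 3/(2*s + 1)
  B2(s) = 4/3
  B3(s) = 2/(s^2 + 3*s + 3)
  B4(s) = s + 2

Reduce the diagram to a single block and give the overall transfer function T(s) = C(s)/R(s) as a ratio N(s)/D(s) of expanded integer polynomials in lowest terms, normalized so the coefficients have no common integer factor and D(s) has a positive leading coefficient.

Step 1. reduce the feedback loop with forward B2 and return B3 -> (4*s^2 + 12*s + 12)/(3*s^2 + 9*s + 17)
Step 2. sum the parallel branches B1, [B2/(1+B2*B3)], B4, giving the overall T(s)

Therefore the answer is (6*s^4 + 41*s^3 + 122*s^2 + 166*s + 97)/(6*s^3 + 21*s^2 + 43*s + 17).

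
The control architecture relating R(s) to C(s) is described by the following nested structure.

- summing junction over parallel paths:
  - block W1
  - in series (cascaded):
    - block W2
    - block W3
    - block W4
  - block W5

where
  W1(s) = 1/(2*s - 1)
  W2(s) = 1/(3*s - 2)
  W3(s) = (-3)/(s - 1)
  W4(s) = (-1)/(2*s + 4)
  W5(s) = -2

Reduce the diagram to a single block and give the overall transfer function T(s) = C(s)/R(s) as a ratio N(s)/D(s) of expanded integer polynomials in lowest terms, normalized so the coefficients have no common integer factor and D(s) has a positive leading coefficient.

The answer is (-24*s^4 + 10*s^3 + 70*s^2 - 74*s + 21)/(12*s^4 - 2*s^3 - 34*s^2 + 32*s - 8).

Reasoning:
(1) combine W2, W3, W4 in series; result 3/(6*s^3 + 2*s^2 - 16*s + 8)
(2) reduce the parallel group W1, (W2*W3*W4), W5, which is the overall transfer function T(s) = C(s)/R(s) in lowest terms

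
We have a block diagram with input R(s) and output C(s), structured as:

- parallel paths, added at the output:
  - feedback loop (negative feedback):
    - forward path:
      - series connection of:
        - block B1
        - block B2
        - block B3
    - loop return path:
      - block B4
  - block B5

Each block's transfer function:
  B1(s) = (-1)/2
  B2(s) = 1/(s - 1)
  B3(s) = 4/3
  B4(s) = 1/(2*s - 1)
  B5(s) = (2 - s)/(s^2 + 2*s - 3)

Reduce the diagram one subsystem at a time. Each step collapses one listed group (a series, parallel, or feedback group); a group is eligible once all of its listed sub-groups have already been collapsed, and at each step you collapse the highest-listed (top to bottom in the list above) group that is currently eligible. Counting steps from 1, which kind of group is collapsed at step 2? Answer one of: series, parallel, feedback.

Reducing step by step:

Step 1 - multiply B1, B2, B3 (series)
Step 2 - collapse the loop ((B1*B2*B3) forward, B4 return)
Step 3 - sum the parallel branches [(B1*B2*B3)/(1+(B1*B2*B3)*B4)], B5
So the answer for step 2 is feedback.

Answer: feedback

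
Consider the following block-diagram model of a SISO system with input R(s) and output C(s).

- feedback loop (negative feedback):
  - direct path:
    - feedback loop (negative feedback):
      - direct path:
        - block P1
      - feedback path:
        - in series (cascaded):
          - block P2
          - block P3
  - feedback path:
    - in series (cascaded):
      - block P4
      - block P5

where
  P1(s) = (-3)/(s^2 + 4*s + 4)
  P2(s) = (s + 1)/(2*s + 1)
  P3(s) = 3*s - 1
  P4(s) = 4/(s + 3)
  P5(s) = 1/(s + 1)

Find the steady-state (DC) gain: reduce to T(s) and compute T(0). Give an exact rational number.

Step 1: series reduction of P2, P3 gives (3*s^2 + 2*s - 1)/(2*s + 1)
Step 2: collapse the loop (P1 forward, (P2*P3) return) gives (-6*s - 3)/(2*s^3 + 6*s + 7)
Step 3: reduce the series chain P4, P5 gives 4/(s^2 + 4*s + 3)
Step 4: apply the feedback formula to [P1/(1+P1*(P2*P3))], (P4*P5) gives (-6*s^3 - 27*s^2 - 30*s - 9)/(2*s^5 + 8*s^4 + 12*s^3 + 31*s^2 + 22*s + 9)
DC gain: substitute s = 0 into T(s) from step 4: T(0) = -9/9 = -1.

Hence the answer: -1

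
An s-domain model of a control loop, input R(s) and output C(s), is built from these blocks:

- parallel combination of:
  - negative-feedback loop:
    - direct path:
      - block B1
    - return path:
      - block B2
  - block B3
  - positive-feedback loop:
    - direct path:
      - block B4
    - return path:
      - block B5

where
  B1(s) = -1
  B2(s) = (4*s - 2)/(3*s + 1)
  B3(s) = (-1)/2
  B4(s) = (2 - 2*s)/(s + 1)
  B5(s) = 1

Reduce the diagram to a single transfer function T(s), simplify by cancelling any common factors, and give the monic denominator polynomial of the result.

Step 1. apply the feedback formula to B1, B2 = (3*s + 1)/(s - 3)
Step 2. collapse the loop (B4 forward, B5 return) = (2 - 2*s)/(3*s - 1)
Step 3. add [B1/(1+B1*B2)], B3, [B4/(1-B4*B5)] (parallel) = (11*s^2 + 26*s - 17)/(6*s^2 - 20*s + 6)
No further cancellation is possible in the step-3 result, so that is T(s). Its denominator becomes monic after dividing by the leading coefficient 6.

Answer: s^2 - 10*s/3 + 1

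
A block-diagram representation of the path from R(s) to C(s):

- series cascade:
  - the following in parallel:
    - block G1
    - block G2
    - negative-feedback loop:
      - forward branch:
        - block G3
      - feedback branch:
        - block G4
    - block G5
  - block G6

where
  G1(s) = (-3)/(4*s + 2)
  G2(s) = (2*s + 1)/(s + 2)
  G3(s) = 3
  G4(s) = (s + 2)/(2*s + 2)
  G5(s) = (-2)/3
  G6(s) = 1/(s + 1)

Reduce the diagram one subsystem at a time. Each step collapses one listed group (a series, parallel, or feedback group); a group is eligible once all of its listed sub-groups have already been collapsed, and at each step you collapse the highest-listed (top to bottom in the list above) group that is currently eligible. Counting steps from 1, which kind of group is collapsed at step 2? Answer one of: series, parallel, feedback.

Reducing step by step:

Step 1. collapse the loop (G3 forward, G4 return)
Step 2. add G1, G2, [G3/(1+G3*G4)], G5 (parallel)
Step 3. combine (G1+G2+[G3/(1+G3*G4)]+G5), G6 in series
At step 2 the group reduced is parallel.

Answer: parallel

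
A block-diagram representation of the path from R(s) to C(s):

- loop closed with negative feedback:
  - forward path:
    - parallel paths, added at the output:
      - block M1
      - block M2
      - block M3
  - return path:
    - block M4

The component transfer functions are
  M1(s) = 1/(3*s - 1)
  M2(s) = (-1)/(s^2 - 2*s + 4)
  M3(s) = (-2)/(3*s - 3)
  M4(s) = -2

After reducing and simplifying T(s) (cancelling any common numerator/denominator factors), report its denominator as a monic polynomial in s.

(1) parallel reduction of M1, M2, M3 = (-3*s^3 - 4*s^2 + 2*s - 7)/(9*s^4 - 30*s^3 + 63*s^2 - 54*s + 12)
(2) reduce the feedback loop with forward (M1+M2+M3) and return M4 = (-3*s^3 - 4*s^2 + 2*s - 7)/(9*s^4 - 24*s^3 + 71*s^2 - 58*s + 26)
No further cancellation is possible in the step-2 result, so that is T(s). Its denominator becomes monic after dividing by the leading coefficient 9.

Therefore the answer is s^4 - 8*s^3/3 + 71*s^2/9 - 58*s/9 + 26/9.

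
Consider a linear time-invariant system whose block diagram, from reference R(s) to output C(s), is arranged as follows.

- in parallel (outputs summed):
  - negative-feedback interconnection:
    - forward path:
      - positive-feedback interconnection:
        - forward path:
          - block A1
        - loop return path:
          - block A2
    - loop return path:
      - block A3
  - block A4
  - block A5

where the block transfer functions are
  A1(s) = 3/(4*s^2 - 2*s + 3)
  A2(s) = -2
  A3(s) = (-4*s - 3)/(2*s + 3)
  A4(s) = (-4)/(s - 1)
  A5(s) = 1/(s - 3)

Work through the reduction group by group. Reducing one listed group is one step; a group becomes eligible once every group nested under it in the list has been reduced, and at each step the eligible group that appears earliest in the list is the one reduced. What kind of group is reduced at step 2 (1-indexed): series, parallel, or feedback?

Answer: feedback

Working:
Step 1. apply the feedback formula to A1, A2
Step 2. apply the feedback formula to [A1/(1-A1*A2)], A3
Step 3. combine [[A1/(1-A1*A2)]/(1+[A1/(1-A1*A2)]*A3)], A4, A5 in parallel
Step 2 collapses a feedback group.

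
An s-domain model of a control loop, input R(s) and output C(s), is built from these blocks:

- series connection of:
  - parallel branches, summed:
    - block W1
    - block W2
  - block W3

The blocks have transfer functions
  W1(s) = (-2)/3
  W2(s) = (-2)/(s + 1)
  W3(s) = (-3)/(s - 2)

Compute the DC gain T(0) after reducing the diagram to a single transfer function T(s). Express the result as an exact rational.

Reducing step by step:

(1) parallel reduction of W1, W2: (-2*s - 8)/(3*s + 3)
(2) combine (W1+W2), W3 in series: (2*s + 8)/(s^2 - s - 2)
Step 2 gives the overall T(s). Then T(0) = 8/(-2) = -4.

Answer: -4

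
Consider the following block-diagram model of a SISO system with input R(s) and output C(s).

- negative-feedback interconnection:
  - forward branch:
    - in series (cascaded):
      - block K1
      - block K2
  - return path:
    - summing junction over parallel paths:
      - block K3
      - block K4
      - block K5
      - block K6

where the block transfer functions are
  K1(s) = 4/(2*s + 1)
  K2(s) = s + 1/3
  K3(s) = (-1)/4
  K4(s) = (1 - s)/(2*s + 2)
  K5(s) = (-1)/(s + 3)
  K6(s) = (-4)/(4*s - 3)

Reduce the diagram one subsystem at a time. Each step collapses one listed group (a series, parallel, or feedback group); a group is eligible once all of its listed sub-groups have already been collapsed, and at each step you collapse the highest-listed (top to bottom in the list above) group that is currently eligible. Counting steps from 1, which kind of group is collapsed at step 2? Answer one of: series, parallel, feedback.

The answer is parallel.

Reasoning:
Step 1 - reduce the series chain K1, K2
Step 2 - parallel reduction of K3, K4, K5, K6
Step 3 - close the feedback loop around (K1*K2), (K3+K4+K5+K6)
At step 2 the group reduced is parallel.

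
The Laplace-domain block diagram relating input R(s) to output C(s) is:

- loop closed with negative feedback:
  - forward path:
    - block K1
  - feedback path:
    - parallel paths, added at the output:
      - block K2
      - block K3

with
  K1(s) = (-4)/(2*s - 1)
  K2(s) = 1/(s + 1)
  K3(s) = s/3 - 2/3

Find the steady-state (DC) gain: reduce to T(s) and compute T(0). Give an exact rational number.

1. sum the parallel branches K2, K3; result (s^2 - s + 1)/(3*s + 3)
2. collapse the loop (K1 forward, (K2+K3) return); result (-12*s - 12)/(2*s^2 + 7*s - 7)
The step-2 result is T(s). Setting s = 0: T(0) = -12/(-7) = 12/7.

Final answer: 12/7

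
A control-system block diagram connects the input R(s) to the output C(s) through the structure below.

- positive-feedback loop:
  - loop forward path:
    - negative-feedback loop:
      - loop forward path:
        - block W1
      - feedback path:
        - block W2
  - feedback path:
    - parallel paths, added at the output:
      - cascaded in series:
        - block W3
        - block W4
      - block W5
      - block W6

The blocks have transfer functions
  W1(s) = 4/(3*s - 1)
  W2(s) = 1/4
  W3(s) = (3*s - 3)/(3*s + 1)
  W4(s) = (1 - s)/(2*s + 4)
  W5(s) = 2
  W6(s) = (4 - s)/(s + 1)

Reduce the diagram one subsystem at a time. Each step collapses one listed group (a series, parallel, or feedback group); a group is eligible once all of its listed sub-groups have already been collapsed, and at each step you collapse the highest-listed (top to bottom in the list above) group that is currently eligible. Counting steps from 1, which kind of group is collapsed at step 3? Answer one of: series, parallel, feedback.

Reducing step by step:

Step 1 - close the feedback loop around W1, W2
Step 2 - reduce the series chain W3, W4
Step 3 - combine (W3*W4), W5, W6 in parallel
Step 4 - reduce the feedback loop with forward [W1/(1+W1*W2)] and return ((W3*W4)+W5+W6)
At step 3 the group reduced is parallel.

Answer: parallel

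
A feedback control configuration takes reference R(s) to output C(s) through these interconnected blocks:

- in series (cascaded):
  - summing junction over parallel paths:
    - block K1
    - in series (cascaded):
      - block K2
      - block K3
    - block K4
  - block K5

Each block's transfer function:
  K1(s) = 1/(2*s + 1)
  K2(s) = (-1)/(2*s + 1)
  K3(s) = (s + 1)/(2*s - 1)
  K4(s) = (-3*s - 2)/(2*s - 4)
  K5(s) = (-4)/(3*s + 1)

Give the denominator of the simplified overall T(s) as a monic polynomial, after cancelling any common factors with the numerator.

Step 1. multiply K2, K3 (series): (-s - 1)/(4*s^2 - 1)
Step 2. reduce the parallel group K1, (K2*K3), K4: (-12*s^3 - 6*s^2 - 5*s + 10)/(8*s^3 - 16*s^2 - 2*s + 4)
Step 3. series reduction of (K1+(K2*K3)+K4), K5: (24*s^3 + 12*s^2 + 10*s - 20)/(12*s^4 - 20*s^3 - 11*s^2 + 5*s + 2)
That last expression is T(s), already simplified. Scaling its denominator by 1/12 (the reciprocal of the leading coefficient) yields the monic denominator.

Answer: s^4 - 5*s^3/3 - 11*s^2/12 + 5*s/12 + 1/6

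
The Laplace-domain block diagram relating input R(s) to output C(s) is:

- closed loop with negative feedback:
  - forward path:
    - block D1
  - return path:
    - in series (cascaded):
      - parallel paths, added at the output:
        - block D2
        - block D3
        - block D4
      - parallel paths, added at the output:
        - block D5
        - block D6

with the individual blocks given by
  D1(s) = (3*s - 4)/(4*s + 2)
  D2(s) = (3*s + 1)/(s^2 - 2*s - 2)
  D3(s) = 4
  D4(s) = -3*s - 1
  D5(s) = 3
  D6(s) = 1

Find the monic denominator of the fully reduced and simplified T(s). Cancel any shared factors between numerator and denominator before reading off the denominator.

Step 1 - parallel reduction of D2, D3, D4 = (-3*s^3 + 9*s^2 + 3*s - 5)/(s^2 - 2*s - 2)
Step 2 - add D5, D6 (parallel) = 4
Step 3 - series reduction of (D2+D3+D4), (D5+D6) = (-12*s^3 + 36*s^2 + 12*s - 20)/(s^2 - 2*s - 2)
Step 4 - apply the feedback formula to D1, ((D2+D3+D4)*(D5+D6)) = (-3*s^3 + 10*s^2 - 2*s - 8)/(36*s^4 - 160*s^3 + 114*s^2 + 120*s - 76)
The result of step 4 is T(s) in lowest terms. Its denominator has leading coefficient 36; dividing the denominator through by 36 makes it monic.

Final answer: s^4 - 40*s^3/9 + 19*s^2/6 + 10*s/3 - 19/9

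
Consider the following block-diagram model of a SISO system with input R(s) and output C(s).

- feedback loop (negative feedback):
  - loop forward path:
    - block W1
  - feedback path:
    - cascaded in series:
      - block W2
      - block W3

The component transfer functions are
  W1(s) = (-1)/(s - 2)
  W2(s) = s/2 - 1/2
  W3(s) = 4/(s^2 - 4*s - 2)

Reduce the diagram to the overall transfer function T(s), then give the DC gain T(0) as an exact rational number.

(1) series reduction of W2, W3 = (2*s - 2)/(s^2 - 4*s - 2)
(2) feedback reduction of W1, (W2*W3) = (-s^2 + 4*s + 2)/(s^3 - 6*s^2 + 4*s + 6)
Step 2 gives the overall T(s). Then T(0) = 2/6 = 1/3.

Answer: 1/3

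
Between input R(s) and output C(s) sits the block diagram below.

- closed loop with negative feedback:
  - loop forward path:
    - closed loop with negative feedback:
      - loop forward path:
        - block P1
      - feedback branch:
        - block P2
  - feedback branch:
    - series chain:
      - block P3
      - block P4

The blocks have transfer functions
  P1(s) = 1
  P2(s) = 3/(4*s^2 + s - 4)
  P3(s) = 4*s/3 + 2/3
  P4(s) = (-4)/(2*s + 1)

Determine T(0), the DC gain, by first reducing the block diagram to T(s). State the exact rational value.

[1] feedback reduction of P1, P2; result (4*s^2 + s - 4)/(4*s^2 + s - 1)
[2] cascade P3, P4; result (-8)/3
[3] apply the feedback formula to [P1/(1+P1*P2)], (P3*P4); result (-12*s^2 - 3*s + 12)/(20*s^2 + 5*s - 29)
The step-3 result is T(s). Setting s = 0: T(0) = 12/(-29) = -12/29.

Hence the answer: -12/29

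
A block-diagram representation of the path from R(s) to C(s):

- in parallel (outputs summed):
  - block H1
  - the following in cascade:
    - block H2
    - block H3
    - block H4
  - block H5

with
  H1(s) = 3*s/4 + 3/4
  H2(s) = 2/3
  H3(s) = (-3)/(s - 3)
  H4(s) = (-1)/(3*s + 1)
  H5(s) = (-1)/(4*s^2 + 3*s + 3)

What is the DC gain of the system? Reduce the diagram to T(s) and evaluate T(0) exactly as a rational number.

(1) reduce the series chain H2, H3, H4, giving 2/(3*s^2 - 8*s - 3)
(2) parallel reduction of H1, (H2*H3*H4), H5, giving (36*s^5 - 33*s^4 - 150*s^3 - 160*s^2 - 70*s + 9)/(48*s^4 - 92*s^3 - 108*s^2 - 132*s - 36)
DC gain: substitute s = 0 into T(s) from step 2: T(0) = 9/(-36) = -1/4.

Final answer: -1/4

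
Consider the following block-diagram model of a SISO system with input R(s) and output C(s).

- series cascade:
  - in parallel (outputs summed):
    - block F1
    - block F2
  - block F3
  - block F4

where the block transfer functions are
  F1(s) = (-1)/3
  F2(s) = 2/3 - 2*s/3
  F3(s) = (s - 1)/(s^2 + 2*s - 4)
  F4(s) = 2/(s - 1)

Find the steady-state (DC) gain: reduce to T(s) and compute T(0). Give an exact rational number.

Answer: -1/6

Working:
[1] sum the parallel branches F1, F2, giving 1/3 - 2*s/3
[2] series reduction of (F1+F2), F3, F4, giving (2 - 4*s)/(3*s^2 + 6*s - 12)
Evaluating the step-2 result (the overall T(s)) at s = 0 gives T(0) = 2/(-12) = -1/6.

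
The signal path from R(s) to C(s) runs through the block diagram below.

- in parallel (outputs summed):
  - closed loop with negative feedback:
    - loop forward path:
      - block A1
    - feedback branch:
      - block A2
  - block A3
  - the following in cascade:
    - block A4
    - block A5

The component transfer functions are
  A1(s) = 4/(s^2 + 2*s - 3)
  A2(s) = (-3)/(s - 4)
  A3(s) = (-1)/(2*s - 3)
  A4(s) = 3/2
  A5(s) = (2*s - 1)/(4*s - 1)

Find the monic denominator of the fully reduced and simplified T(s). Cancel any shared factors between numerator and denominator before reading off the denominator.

Step 1: feedback reduction of A1, A2 gives (4*s - 16)/(s^3 - 2*s^2 - 11*s)
Step 2: reduce the series chain A4, A5 gives (6*s - 3)/(8*s - 2)
Step 3: sum the parallel branches [A1/(1+A1*A2)], A3, (A4*A5) gives (12*s^5 - 56*s^4 + 7*s^3 - 38*s^2 + 351*s - 96)/(16*s^5 - 60*s^4 - 114*s^3 + 296*s^2 - 66*s)
The result of step 3 is T(s) in lowest terms. Its denominator has leading coefficient 16; dividing the denominator through by 16 makes it monic.

Therefore the answer is s^5 - 15*s^4/4 - 57*s^3/8 + 37*s^2/2 - 33*s/8.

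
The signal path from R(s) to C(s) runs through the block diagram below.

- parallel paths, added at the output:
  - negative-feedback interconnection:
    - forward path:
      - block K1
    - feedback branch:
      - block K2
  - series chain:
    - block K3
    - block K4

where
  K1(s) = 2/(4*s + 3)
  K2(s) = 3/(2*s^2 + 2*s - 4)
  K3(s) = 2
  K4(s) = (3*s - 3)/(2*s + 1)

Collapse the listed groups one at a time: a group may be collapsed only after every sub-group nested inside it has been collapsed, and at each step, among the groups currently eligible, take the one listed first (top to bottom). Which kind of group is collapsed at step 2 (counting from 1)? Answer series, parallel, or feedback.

(1) apply the feedback formula to K1, K2
(2) multiply K3, K4 (series)
(3) add [K1/(1+K1*K2)], (K3*K4) (parallel)
Step 2: series.

Final answer: series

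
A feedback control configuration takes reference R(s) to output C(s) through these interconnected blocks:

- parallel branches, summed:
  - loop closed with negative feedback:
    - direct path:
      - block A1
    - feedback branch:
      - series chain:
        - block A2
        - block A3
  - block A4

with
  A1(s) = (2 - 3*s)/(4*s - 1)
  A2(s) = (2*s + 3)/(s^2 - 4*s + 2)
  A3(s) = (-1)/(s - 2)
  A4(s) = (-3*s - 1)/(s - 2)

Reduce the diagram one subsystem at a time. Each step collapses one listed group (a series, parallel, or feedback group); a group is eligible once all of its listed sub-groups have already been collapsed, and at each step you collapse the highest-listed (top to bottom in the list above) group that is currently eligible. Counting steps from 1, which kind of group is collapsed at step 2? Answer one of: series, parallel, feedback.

1. series reduction of A2, A3
2. collapse the loop (A1 forward, (A2*A3) return)
3. sum the parallel branches [A1/(1+A1*(A2*A3))], A4
Step 2 collapses a feedback group.

Therefore the answer is feedback.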